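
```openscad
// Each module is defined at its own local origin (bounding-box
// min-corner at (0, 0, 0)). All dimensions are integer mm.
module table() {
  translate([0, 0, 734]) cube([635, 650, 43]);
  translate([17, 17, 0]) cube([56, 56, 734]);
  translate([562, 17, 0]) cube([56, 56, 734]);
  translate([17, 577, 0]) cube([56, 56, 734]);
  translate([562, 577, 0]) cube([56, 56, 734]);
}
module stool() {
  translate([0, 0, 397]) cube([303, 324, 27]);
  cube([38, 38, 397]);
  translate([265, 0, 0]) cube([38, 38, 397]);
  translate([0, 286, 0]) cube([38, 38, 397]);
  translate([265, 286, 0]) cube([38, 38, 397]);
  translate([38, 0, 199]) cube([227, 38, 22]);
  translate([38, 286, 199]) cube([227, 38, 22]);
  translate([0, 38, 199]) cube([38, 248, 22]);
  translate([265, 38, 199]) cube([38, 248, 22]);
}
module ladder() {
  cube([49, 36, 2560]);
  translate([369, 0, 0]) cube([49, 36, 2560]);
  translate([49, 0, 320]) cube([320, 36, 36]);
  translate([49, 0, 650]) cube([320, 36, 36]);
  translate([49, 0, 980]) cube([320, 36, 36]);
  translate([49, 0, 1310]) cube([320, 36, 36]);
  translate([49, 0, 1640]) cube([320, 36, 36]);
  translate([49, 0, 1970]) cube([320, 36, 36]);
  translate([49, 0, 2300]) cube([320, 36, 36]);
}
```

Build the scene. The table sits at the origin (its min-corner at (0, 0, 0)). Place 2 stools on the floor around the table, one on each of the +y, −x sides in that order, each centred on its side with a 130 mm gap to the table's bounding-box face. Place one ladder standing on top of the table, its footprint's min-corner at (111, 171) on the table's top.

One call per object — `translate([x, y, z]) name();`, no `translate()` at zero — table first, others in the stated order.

table();
translate([166, 780, 0]) stool();
translate([-433, 163, 0]) stool();
translate([111, 171, 777]) ladder();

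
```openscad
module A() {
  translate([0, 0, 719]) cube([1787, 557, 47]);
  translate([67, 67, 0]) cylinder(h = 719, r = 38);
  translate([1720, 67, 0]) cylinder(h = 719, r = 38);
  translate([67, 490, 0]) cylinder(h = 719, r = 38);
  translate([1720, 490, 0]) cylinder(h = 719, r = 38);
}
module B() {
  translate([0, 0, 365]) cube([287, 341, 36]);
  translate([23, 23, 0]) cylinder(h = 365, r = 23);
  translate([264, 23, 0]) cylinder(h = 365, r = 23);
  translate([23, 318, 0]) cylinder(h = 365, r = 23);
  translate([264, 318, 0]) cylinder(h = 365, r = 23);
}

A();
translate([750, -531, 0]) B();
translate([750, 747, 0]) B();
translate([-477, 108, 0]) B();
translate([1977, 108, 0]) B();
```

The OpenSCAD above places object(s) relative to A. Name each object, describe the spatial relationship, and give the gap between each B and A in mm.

A is a table. B is a stool. Four stools sit around the table at the −y, +y, −x, +x sides. The gap between each stool and the table is 190 mm.

Each stool's nearest face is 190 mm from the table's bounding box.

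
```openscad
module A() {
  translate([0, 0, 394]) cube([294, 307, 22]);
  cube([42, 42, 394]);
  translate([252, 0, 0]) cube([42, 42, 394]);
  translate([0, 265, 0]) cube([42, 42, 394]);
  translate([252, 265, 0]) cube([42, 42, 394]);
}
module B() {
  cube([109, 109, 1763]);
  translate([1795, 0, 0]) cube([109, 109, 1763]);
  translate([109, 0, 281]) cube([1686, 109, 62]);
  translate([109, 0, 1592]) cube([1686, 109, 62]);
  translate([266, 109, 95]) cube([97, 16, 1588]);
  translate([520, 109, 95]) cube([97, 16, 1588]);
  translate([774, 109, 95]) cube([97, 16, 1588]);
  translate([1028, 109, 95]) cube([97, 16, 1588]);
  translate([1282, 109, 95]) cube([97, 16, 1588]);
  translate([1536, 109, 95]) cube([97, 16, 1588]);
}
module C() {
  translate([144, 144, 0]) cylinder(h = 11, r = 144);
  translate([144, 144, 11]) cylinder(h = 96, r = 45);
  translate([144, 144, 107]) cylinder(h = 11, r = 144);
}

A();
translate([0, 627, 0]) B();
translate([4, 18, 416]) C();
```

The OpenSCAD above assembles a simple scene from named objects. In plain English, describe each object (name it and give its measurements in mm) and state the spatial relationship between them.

A is a four-legged stool. The seat is a 294×307×22 mm slab whose top surface is at z = 416 mm; four square legs, each 42×42 mm in cross-section, run from the floor (z = 0) to the underside of the seat, each flush with a corner of the seat.

B is a fence section. Two 109×109 mm posts, 1763 mm tall, stand on the floor with a clear span of 1686 mm between their inner faces. Two horizontal rails of 109×62 mm section span the gap between the posts with their undersides at z = 281 mm and z = 1592 mm, flush with the posts' −y face. 6 pickets, each 97 mm wide, 16 mm thick and 1588 mm tall, are fixed to the +y face of the rails with their bottoms at z = 95 mm, evenly spaced across the span with equal gaps (rounded down to the nearest mm) at the −x end and between each pair — any rounding remainder accumulates at the +x end.

C is a spool: two coaxial disc flanges of radius 144 mm and thickness 11 mm, joined by a core cylinder of radius 45 mm and height 96 mm. The lower flange rests on z = 0 and the three cylinders share a vertical axis.

The fence section is on the floor beside the stool on its +y side. The spool is on top of the stool.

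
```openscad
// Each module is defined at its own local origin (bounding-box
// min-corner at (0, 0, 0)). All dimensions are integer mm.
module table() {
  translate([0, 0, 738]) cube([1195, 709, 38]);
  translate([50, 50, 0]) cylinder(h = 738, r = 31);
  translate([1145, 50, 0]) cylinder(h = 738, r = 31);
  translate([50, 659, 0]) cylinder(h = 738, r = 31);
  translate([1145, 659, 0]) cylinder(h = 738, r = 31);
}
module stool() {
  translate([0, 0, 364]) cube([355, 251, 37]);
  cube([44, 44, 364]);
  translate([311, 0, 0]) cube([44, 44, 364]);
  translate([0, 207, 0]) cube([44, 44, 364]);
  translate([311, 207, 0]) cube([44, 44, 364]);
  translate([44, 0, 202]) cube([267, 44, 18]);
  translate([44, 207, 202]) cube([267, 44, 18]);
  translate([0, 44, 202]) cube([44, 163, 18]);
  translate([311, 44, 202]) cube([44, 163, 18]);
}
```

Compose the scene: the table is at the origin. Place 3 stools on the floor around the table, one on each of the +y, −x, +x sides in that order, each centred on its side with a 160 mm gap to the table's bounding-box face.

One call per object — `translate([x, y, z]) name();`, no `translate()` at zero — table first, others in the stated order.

table();
translate([420, 869, 0]) stool();
translate([-515, 229, 0]) stool();
translate([1355, 229, 0]) stool();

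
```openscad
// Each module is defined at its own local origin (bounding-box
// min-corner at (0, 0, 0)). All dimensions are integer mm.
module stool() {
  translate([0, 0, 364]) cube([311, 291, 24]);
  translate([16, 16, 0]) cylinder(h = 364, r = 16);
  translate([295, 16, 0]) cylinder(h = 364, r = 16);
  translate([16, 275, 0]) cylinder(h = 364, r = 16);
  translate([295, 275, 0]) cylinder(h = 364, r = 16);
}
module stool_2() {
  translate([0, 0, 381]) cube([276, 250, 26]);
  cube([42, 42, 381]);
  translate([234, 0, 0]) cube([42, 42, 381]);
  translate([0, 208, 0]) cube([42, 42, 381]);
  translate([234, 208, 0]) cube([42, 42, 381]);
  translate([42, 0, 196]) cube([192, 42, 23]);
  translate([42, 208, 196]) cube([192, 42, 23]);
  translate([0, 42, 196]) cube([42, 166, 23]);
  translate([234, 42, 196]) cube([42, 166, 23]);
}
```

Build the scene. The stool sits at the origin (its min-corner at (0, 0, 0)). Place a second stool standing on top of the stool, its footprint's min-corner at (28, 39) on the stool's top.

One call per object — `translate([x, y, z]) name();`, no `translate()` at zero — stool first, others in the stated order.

stool();
translate([28, 39, 388]) stool_2();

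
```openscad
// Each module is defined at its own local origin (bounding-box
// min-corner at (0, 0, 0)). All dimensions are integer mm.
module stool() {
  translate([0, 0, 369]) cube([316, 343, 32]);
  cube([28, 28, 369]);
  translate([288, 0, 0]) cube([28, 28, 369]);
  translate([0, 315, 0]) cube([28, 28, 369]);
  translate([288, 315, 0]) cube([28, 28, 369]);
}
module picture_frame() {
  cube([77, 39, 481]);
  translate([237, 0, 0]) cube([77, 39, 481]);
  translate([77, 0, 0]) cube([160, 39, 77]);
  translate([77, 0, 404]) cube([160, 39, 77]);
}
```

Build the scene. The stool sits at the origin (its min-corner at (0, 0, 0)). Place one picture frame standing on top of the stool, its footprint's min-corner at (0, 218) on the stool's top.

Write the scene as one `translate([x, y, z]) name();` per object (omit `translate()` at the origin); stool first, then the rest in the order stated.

stool();
translate([0, 218, 401]) picture_frame();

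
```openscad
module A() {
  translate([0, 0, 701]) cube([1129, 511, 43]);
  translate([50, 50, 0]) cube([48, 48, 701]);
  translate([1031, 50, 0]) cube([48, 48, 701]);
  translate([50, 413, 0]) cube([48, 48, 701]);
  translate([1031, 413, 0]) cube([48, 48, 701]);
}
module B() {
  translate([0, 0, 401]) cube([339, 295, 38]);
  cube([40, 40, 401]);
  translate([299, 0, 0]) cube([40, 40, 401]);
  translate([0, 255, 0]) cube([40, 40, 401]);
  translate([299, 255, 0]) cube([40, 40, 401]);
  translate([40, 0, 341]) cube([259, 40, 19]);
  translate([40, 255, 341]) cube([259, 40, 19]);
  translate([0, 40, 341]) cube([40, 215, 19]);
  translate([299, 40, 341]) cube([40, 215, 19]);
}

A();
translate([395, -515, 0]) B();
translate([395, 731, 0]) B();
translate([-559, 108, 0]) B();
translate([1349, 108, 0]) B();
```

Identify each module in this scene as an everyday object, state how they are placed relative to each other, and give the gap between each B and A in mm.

A is a table. B is a stool. Four stools sit around the table at the −y, +y, −x, +x sides. The gap between each stool and the table is 220 mm.

Each stool's nearest face is 220 mm from the table's bounding box.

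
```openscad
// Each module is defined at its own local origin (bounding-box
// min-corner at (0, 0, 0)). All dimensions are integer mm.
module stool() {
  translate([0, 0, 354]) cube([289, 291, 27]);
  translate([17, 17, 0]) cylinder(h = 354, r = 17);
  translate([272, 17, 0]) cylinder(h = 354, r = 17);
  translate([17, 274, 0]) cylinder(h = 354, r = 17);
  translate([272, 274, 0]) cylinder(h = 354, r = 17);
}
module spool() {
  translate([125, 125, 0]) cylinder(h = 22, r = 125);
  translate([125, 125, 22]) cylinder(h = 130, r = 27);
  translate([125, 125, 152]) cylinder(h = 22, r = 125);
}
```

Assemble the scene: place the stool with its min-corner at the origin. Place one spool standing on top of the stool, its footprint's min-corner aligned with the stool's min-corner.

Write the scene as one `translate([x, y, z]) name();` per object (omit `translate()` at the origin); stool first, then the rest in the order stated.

stool();
translate([0, 0, 381]) spool();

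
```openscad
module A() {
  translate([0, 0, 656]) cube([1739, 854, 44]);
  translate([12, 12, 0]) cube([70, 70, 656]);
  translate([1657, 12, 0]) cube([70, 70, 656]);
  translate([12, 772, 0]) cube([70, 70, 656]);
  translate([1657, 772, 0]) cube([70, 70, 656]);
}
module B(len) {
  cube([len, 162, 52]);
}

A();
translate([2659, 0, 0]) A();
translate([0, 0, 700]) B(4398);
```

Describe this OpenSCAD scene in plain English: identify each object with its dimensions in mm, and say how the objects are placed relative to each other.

A is a table: top 1739 mm (x) × 854 mm (y), 44 mm thick, upper face at z = 700 mm, on four 70×70 mm square legs, each inset 12 mm from the nearest pair of top edges, running from z = 0 to the bottom of the top.

B is a rectangular beam 4398 mm long (x), 162 mm deep (y), 52 mm thick (z).

The beam spans the tops of two tables placed 920 mm apart, resting at z = 700 mm.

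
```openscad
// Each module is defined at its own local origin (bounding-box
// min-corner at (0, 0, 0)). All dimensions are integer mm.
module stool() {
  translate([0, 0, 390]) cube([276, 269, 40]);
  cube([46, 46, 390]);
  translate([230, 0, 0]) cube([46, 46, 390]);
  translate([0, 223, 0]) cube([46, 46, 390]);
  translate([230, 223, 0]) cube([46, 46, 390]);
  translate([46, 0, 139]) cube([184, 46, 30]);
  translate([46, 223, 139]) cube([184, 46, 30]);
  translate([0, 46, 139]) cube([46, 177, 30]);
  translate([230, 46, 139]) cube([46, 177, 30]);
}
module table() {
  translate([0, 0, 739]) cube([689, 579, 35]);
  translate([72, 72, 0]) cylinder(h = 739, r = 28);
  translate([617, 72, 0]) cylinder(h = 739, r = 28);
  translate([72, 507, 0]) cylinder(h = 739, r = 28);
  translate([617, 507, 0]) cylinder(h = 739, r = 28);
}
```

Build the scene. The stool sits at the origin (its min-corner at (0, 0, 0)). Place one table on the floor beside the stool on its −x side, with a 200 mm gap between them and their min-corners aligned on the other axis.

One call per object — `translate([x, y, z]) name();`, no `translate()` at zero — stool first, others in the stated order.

stool();
translate([-889, 0, 0]) table();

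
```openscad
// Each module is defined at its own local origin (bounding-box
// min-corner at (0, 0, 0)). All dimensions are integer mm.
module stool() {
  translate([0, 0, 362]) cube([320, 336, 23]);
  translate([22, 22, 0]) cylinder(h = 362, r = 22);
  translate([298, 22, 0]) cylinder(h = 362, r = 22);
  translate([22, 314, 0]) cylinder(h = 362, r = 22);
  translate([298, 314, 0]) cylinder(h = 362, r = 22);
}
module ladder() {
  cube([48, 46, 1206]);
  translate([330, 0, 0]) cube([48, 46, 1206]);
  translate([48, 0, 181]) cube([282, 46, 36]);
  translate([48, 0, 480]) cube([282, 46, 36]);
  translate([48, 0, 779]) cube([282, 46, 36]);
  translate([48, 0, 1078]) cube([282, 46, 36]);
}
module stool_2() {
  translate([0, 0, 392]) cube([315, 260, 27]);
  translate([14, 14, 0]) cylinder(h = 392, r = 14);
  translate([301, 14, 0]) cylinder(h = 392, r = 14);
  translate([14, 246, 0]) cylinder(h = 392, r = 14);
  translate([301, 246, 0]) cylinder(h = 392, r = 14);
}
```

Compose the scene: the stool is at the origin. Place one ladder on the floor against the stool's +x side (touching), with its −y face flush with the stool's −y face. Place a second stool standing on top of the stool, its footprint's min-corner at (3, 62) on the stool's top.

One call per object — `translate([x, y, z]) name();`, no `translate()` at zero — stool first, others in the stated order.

stool();
translate([320, 0, 0]) ladder();
translate([3, 62, 385]) stool_2();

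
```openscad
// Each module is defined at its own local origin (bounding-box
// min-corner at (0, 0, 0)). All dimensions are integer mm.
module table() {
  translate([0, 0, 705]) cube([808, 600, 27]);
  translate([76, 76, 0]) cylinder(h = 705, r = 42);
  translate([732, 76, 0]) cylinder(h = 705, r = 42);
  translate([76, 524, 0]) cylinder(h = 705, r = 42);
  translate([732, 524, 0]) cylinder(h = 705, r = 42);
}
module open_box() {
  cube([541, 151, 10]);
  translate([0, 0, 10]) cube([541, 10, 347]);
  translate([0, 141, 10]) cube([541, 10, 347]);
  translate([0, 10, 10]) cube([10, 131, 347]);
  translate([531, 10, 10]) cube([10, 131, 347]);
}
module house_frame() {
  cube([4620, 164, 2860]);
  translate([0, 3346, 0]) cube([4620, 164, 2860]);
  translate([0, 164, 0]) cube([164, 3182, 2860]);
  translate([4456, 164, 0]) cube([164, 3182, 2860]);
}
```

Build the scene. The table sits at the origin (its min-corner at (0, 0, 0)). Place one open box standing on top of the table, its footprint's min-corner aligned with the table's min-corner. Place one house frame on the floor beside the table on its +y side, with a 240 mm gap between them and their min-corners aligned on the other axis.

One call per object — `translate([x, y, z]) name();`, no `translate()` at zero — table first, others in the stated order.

table();
translate([0, 0, 732]) open_box();
translate([0, 840, 0]) house_frame();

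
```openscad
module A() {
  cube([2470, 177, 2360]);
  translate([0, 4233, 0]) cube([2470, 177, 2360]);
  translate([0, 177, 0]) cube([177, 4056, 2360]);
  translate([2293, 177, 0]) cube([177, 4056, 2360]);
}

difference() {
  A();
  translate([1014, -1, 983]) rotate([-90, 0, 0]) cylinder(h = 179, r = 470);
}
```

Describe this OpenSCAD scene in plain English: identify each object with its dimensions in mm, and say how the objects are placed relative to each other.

A is the wall frame of a small rectangular building: four walls, each 2360 mm tall and 177 mm thick, enclosing a footprint 2470 mm (x) by 4410 mm (y) outside-to-outside, with no floor or roof. The front and back walls (the −y and +y sides) span the full width; the two side walls fit between them.

The house frame has a circular hole of radius 470 mm through its front wall, centred at (x = 1014, z = 983).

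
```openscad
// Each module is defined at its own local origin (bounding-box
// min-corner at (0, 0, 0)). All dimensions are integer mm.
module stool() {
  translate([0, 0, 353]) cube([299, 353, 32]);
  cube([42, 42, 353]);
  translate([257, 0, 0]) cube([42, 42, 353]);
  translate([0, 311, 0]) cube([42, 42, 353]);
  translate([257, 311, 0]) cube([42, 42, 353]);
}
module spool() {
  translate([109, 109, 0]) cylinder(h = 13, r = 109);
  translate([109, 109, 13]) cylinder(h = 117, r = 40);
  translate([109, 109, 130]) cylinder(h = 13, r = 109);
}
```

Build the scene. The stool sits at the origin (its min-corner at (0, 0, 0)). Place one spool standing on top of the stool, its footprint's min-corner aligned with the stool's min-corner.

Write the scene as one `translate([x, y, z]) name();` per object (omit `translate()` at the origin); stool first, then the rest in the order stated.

stool();
translate([0, 0, 385]) spool();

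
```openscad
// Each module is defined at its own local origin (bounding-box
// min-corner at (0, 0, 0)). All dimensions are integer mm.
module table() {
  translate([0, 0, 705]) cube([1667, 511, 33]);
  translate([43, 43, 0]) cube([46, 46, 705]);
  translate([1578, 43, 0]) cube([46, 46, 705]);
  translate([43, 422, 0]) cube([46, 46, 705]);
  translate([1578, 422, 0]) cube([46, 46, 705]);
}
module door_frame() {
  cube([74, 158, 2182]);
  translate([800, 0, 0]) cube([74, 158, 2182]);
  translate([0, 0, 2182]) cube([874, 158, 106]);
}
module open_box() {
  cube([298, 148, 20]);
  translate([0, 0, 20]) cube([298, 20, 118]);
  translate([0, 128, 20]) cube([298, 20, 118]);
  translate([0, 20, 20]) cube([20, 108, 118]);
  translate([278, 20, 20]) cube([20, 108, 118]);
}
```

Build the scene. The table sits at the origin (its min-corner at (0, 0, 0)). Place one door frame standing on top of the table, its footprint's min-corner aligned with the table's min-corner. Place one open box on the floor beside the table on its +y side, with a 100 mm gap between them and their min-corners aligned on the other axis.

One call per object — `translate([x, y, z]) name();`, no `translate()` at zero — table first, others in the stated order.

table();
translate([0, 0, 738]) door_frame();
translate([0, 611, 0]) open_box();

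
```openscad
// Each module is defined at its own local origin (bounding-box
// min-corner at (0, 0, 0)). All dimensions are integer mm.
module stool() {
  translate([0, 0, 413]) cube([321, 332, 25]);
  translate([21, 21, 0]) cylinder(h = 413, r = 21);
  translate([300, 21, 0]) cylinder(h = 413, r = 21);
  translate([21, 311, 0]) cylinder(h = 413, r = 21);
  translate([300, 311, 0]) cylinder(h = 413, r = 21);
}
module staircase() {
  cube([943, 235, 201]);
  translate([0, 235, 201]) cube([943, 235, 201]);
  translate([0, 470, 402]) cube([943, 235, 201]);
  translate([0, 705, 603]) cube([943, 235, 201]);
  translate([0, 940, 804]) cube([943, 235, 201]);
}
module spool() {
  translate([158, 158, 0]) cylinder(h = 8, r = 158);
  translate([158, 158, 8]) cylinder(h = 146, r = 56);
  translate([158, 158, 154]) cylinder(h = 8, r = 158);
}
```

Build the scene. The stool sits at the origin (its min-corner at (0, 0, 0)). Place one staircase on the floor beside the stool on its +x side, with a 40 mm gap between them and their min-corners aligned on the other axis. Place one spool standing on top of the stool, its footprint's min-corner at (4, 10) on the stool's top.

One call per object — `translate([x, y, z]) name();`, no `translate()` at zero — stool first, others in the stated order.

stool();
translate([361, 0, 0]) staircase();
translate([4, 10, 438]) spool();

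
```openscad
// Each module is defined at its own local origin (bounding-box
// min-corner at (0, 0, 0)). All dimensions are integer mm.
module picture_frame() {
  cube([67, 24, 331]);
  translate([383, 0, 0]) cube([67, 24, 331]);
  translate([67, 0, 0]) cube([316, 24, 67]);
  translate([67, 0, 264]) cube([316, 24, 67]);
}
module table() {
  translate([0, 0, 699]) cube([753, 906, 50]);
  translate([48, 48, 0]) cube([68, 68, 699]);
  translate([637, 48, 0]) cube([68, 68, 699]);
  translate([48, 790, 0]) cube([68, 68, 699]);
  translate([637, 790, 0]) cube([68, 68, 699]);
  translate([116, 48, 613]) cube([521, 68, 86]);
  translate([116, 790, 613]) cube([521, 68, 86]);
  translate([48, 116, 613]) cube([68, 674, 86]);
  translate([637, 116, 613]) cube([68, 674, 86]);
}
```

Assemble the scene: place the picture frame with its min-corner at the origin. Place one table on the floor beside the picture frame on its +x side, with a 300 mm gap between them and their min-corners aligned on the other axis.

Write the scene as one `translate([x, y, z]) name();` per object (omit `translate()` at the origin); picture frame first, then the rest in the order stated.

picture_frame();
translate([750, 0, 0]) table();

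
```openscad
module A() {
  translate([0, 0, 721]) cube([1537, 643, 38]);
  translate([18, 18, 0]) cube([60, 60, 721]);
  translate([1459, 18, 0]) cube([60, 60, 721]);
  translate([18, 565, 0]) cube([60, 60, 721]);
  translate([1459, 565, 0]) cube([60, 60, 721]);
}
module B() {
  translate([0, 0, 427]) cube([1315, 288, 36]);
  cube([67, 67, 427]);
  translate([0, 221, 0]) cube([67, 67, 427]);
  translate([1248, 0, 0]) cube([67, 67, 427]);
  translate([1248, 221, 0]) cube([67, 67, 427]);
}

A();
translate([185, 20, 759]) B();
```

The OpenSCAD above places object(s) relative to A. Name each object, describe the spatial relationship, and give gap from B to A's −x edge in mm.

A is a table. B is a bench. The bench is on top of the table. The gap from the bench to the table's −x edge is 185 mm.

The bench's min-x is at 185; the table's min-x is 0; gap = 185 mm.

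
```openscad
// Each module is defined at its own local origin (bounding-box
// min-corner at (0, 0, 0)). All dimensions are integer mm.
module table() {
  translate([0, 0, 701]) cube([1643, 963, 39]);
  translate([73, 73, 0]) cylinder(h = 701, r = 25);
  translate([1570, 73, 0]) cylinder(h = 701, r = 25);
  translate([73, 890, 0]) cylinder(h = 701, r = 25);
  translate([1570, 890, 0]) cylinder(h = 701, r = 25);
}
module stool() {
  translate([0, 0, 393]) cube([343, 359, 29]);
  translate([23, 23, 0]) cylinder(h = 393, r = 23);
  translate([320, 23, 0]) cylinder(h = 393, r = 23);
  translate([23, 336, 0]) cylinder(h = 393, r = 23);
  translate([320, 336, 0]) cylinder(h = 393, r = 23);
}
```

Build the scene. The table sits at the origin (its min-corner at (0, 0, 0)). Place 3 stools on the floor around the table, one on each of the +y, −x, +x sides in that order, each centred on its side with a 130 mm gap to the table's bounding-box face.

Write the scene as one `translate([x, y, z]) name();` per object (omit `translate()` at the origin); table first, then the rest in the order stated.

table();
translate([650, 1093, 0]) stool();
translate([-473, 302, 0]) stool();
translate([1773, 302, 0]) stool();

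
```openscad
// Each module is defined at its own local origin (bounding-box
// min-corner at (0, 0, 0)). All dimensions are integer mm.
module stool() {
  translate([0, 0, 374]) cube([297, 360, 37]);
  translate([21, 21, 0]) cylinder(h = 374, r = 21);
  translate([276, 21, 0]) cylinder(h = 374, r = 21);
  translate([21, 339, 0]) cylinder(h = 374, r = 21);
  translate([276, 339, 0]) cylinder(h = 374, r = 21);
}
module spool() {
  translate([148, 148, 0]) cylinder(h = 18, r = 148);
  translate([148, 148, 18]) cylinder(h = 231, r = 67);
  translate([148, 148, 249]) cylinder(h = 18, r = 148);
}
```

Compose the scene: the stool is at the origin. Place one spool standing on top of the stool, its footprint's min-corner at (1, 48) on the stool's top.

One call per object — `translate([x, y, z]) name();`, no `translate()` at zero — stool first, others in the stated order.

stool();
translate([1, 48, 411]) spool();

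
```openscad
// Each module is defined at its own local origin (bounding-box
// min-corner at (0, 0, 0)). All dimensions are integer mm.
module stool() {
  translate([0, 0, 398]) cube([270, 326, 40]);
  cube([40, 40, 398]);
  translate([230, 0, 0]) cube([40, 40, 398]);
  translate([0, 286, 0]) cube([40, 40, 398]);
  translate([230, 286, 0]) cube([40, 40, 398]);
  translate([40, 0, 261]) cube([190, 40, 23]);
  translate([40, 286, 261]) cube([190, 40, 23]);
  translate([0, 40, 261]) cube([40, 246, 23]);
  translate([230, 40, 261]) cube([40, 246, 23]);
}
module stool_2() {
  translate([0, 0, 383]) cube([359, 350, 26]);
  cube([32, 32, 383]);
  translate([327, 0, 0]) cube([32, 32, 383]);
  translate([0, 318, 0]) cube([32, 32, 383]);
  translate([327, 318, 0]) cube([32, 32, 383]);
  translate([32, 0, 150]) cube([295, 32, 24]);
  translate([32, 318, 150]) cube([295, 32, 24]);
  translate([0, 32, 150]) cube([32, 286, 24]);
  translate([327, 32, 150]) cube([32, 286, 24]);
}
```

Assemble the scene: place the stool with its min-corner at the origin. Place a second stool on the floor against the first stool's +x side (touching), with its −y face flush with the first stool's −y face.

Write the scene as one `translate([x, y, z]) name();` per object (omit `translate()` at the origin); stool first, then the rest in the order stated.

stool();
translate([270, 0, 0]) stool_2();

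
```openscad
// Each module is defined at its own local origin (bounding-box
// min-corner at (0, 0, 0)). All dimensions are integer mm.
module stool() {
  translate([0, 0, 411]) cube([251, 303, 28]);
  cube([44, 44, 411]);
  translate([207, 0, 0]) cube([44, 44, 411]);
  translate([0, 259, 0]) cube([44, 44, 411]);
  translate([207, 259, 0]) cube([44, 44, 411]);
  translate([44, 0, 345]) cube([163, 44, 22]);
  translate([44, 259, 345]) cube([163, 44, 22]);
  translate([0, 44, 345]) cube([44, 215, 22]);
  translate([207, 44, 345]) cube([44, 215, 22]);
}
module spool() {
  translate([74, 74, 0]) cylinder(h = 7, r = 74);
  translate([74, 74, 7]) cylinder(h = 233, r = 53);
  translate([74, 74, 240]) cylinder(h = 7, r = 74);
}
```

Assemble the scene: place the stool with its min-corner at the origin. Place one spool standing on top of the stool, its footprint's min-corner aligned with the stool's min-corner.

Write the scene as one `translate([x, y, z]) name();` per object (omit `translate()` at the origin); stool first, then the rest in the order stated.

stool();
translate([0, 0, 439]) spool();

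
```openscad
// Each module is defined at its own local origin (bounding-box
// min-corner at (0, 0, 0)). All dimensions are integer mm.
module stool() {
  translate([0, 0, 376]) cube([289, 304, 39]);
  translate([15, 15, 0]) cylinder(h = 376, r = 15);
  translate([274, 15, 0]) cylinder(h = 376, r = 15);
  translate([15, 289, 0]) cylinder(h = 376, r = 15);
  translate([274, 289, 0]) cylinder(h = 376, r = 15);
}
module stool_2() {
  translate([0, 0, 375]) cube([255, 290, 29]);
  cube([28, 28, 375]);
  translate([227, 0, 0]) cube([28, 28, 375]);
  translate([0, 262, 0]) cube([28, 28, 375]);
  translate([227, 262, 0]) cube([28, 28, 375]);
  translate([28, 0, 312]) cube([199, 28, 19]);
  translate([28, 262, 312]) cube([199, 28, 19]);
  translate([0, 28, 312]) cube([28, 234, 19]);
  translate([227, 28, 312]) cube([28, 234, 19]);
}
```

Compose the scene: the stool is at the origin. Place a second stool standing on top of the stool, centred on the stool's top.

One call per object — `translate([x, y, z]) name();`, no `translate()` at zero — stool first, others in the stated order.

stool();
translate([17, 7, 415]) stool_2();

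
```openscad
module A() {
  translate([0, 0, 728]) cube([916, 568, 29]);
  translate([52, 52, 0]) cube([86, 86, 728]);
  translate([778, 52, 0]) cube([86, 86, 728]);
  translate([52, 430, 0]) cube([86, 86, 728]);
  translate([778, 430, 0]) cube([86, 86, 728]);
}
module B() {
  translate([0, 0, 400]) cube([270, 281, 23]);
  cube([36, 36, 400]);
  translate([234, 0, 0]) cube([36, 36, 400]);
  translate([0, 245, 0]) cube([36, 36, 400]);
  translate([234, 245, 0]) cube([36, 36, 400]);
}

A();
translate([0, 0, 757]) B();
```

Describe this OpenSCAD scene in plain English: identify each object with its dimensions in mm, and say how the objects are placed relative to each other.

A is a table: top 916 mm (x) × 568 mm (y), 29 mm thick, upper face at z = 757 mm, on four 86×86 mm square legs, each inset 52 mm from the nearest pair of top edges, running from z = 0 to the bottom of the top.

B is a simple wooden stool: a rectangular seat 270 mm (x) by 281 mm (y), 23 mm thick, top face at z = 423 mm, on four square legs, each 36×36 mm in cross-section. The legs rest on z = 0, each flush with a corner of the seat.

The stool is on top of the table.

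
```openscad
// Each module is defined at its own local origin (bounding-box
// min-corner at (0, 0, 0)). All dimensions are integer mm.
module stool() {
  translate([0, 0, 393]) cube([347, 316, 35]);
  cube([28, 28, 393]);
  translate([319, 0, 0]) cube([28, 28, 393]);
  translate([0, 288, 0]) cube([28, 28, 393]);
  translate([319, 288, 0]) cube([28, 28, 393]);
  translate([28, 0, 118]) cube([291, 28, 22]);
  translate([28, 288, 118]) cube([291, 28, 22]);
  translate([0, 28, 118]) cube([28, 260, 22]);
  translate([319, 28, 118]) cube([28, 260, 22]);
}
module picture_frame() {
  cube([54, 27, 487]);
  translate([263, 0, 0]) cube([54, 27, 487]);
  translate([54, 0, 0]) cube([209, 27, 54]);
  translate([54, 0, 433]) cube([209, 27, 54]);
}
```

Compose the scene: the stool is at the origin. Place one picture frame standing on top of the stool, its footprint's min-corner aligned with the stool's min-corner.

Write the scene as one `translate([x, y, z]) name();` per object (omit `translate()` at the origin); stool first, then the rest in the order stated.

stool();
translate([0, 0, 428]) picture_frame();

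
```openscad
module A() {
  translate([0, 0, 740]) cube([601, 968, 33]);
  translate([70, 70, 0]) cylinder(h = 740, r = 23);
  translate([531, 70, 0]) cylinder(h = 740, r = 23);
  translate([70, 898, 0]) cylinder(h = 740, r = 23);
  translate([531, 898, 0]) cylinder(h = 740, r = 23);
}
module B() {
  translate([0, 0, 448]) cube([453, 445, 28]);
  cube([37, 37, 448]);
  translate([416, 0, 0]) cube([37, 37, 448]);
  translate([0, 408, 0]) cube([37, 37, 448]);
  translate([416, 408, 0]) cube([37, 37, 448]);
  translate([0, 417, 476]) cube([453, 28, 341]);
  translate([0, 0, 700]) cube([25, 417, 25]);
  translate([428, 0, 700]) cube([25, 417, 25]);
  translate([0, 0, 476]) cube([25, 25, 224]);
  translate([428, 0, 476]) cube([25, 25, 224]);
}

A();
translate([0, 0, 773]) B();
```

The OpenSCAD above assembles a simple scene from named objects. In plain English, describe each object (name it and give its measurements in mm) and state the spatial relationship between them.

A is a table: top 601 mm (x) × 968 mm (y), 33 mm thick, upper face at z = 773 mm, on four round legs of 46 mm diameter, each leg's bounding box inset 47 mm from the nearest pair of top edges, running from z = 0 to the bottom of the top.

B is a chair. The seat is a 453×445×28 mm slab with its top at z = 476 mm, on four 37×37 mm corner legs (flush with the seat edges, standing on z = 0). A flat backrest 28 mm thick, 341 mm tall, spans the full seat width and rises from the seat top along its +y edge, rear face flush with the rear of the seat. Two armrests of 25×25 mm section run along each side from the seat's front edge to the front of the backrest, top faces 249 mm above the seat top and outer faces flush with the seat's x-edges; a 25×25 mm post under the front of each armrest stands on the seat at the front corner.

The chair is on top of the table.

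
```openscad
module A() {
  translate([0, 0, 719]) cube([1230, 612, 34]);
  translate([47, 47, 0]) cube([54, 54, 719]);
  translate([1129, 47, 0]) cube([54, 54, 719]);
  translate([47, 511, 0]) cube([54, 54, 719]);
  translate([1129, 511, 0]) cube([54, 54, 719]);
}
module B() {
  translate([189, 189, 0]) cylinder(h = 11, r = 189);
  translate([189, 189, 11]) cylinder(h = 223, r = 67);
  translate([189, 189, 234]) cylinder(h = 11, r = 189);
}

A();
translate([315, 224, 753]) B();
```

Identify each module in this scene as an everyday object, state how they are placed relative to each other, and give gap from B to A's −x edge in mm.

The spool's min-x is at 315; the table's min-x is 0; gap = 315 mm.

A is a table. B is a spool. The spool is on top of the table. The gap from the spool to the table's −x edge is 315 mm.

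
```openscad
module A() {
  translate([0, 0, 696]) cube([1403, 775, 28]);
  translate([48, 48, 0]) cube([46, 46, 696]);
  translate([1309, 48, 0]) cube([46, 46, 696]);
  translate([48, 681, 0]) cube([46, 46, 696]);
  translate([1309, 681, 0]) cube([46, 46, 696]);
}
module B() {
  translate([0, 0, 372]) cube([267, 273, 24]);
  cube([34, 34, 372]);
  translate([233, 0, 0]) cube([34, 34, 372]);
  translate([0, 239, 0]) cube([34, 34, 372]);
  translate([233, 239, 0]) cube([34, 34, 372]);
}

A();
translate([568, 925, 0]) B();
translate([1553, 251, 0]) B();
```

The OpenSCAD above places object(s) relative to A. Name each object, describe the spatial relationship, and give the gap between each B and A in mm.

A is a table. B is a stool. Two stools sit around the table at the +y, +x sides. The gap between each stool and the table is 150 mm.

Each stool's nearest face is 150 mm from the table's bounding box.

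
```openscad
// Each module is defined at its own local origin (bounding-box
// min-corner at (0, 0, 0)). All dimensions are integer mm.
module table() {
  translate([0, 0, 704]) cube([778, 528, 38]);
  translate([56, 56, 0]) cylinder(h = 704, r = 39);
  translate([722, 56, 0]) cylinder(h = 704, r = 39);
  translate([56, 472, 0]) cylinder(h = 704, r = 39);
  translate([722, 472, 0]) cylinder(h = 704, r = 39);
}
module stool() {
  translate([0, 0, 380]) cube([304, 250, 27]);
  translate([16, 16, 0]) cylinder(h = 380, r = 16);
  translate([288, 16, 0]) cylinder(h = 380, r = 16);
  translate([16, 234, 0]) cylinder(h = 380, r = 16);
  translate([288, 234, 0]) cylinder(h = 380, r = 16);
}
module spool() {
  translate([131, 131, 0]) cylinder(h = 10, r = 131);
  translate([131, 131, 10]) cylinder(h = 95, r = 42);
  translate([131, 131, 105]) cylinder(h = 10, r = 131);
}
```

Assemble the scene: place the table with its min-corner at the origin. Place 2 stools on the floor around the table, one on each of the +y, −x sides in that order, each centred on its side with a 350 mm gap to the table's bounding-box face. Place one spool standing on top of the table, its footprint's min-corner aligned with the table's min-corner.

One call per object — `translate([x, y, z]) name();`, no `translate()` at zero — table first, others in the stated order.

table();
translate([237, 878, 0]) stool();
translate([-654, 139, 0]) stool();
translate([0, 0, 742]) spool();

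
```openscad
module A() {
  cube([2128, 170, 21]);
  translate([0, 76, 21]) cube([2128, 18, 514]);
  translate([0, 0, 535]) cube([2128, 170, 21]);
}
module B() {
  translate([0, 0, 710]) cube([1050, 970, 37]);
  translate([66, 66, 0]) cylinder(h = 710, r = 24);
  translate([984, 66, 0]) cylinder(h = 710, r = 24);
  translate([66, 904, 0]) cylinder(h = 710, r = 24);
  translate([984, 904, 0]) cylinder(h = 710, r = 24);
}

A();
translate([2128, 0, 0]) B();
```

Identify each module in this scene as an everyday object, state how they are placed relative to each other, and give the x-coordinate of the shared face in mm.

A is an I-beam. B is a table. The table is against the I-beam's +x side, with their −y faces flush. The x-coordinate of the shared face is 2128 mm.

The I-beam's +x face and the table's −x face are both at x = 2128 mm.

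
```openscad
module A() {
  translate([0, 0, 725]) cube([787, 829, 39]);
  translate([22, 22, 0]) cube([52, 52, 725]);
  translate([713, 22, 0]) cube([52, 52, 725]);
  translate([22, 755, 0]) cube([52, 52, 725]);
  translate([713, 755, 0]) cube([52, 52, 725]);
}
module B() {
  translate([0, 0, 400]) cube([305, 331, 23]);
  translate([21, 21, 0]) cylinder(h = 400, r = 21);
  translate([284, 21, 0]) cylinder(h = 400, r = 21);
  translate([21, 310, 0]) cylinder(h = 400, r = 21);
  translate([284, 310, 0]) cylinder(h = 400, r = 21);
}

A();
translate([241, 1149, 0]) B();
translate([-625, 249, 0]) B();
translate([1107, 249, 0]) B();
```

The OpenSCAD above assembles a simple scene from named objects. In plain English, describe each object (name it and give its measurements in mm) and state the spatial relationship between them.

A is a table with a 787×829 mm rectangular top, 39 mm thick, top surface at z = 764 mm, supported by four 52×52 mm square legs, each inset 22 mm from the nearest pair of top edges, running from the floor.

B is a simple wooden stool: a rectangular seat 305 mm (x) by 331 mm (y), 23 mm thick, top face at z = 423 mm, on four round legs, each 42 mm in diameter. The legs rest on z = 0, each leg's axis is inset half a diameter from the nearest pair of seat edges (so the leg's bounding box is flush with the corner).

Three stools sit around the table at the +y, −x, +x sides.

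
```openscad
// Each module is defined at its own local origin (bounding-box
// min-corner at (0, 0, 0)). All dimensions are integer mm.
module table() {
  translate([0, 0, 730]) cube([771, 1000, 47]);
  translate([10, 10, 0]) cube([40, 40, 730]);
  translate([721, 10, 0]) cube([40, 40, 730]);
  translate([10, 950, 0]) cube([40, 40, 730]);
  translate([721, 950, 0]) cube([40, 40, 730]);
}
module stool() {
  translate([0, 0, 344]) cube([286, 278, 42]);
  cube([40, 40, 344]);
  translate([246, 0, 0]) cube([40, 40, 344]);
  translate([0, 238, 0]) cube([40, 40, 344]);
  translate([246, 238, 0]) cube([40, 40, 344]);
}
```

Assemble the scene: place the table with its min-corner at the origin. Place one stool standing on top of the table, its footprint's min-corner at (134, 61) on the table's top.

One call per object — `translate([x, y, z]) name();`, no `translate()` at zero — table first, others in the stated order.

table();
translate([134, 61, 777]) stool();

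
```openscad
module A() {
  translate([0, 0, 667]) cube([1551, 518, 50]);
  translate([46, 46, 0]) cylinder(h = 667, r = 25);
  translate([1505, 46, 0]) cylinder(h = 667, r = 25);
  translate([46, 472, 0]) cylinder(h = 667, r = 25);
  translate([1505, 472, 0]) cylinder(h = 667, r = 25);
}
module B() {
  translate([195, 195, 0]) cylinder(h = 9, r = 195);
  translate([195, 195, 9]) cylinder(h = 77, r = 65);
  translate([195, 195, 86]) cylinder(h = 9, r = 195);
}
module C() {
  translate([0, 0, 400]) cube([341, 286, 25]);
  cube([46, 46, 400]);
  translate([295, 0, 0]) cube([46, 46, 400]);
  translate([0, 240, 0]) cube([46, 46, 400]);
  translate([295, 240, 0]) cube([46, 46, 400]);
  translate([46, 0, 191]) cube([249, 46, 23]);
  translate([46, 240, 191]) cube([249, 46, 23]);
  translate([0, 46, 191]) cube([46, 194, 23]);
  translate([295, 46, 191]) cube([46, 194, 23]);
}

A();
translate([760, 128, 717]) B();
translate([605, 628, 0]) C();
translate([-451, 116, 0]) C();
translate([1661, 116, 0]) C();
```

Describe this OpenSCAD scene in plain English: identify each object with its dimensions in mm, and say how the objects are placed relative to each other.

A is a table: top 1551 mm (x) × 518 mm (y), 50 mm thick, upper face at z = 717 mm, on four round legs of 50 mm diameter, each leg's bounding box inset 21 mm from the nearest pair of top edges, running from z = 0 to the bottom of the top.

B is a spool: two coaxial disc flanges of radius 195 mm and thickness 9 mm, joined by a core cylinder of radius 65 mm and height 77 mm. The lower flange rests on z = 0 and the three cylinders share a vertical axis.

C is a simple wooden stool: a rectangular seat 341 mm (x) by 286 mm (y), 25 mm thick, top face at z = 425 mm, on four square legs, each 46×46 mm in cross-section. The legs rest on z = 0, each flush with a corner of the seat. Four stretchers, 46 mm wide and 23 mm tall, connect adjacent legs with their undersides at z = 191 mm, each running between the inner faces of the legs it joins and aligned with the legs' outer faces on the other axis.

The spool is on top of the table. Three stools sit around the table at the +y, −x, +x sides.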